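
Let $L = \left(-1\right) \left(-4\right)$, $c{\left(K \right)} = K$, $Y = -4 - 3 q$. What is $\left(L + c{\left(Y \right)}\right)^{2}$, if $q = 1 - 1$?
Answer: $0$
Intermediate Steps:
$q = 0$ ($q = 1 - 1 = 0$)
$Y = -4$ ($Y = -4 - 0 = -4 + 0 = -4$)
$L = 4$
$\left(L + c{\left(Y \right)}\right)^{2} = \left(4 - 4\right)^{2} = 0^{2} = 0$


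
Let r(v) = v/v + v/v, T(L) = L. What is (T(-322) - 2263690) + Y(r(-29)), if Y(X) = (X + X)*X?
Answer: -2264004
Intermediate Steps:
r(v) = 2 (r(v) = 1 + 1 = 2)
Y(X) = 2*X² (Y(X) = (2*X)*X = 2*X²)
(T(-322) - 2263690) + Y(r(-29)) = (-322 - 2263690) + 2*2² = -2264012 + 2*4 = -2264012 + 8 = -2264004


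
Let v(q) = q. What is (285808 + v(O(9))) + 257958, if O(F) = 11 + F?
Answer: 543786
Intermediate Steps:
(285808 + v(O(9))) + 257958 = (285808 + (11 + 9)) + 257958 = (285808 + 20) + 257958 = 285828 + 257958 = 543786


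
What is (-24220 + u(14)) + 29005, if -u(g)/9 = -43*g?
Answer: 10203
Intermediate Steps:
u(g) = 387*g (u(g) = -(-387)*g = 387*g)
(-24220 + u(14)) + 29005 = (-24220 + 387*14) + 29005 = (-24220 + 5418) + 29005 = -18802 + 29005 = 10203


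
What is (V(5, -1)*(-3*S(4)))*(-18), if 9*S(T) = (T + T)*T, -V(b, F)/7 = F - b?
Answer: 8064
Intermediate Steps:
V(b, F) = -7*F + 7*b (V(b, F) = -7*(F - b) = -7*F + 7*b)
S(T) = 2*T²/9 (S(T) = ((T + T)*T)/9 = ((2*T)*T)/9 = (2*T²)/9 = 2*T²/9)
(V(5, -1)*(-3*S(4)))*(-18) = ((-7*(-1) + 7*5)*(-2*4²/3))*(-18) = ((7 + 35)*(-2*16/3))*(-18) = (42*(-3*32/9))*(-18) = (42*(-32/3))*(-18) = -448*(-18) = 8064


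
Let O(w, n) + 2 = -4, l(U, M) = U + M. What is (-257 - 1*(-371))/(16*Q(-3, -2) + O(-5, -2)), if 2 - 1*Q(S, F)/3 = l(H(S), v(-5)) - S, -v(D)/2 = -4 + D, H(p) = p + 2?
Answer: -19/145 ≈ -0.13103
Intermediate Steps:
H(p) = 2 + p
v(D) = 8 - 2*D (v(D) = -2*(-4 + D) = 8 - 2*D)
l(U, M) = M + U
Q(S, F) = -54 (Q(S, F) = 6 - 3*(((8 - 2*(-5)) + (2 + S)) - S) = 6 - 3*(((8 + 10) + (2 + S)) - S) = 6 - 3*((18 + (2 + S)) - S) = 6 - 3*((20 + S) - S) = 6 - 3*20 = 6 - 60 = -54)
O(w, n) = -6 (O(w, n) = -2 - 4 = -6)
(-257 - 1*(-371))/(16*Q(-3, -2) + O(-5, -2)) = (-257 - 1*(-371))/(16*(-54) - 6) = (-257 + 371)/(-864 - 6) = 114/(-870) = 114*(-1/870) = -19/145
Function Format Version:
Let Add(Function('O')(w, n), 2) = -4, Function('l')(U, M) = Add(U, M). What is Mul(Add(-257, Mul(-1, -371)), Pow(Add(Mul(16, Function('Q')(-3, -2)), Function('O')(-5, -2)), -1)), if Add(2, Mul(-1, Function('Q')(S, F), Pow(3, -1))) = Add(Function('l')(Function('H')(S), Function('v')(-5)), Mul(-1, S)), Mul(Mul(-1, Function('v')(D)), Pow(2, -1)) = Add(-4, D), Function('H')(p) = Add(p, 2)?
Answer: Rational(-19, 145) ≈ -0.13103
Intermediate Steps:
Function('H')(p) = Add(2, p)
Function('v')(D) = Add(8, Mul(-2, D)) (Function('v')(D) = Mul(-2, Add(-4, D)) = Add(8, Mul(-2, D)))
Function('l')(U, M) = Add(M, U)
Function('Q')(S, F) = -54 (Function('Q')(S, F) = Add(6, Mul(-3, Add(Add(Add(8, Mul(-2, -5)), Add(2, S)), Mul(-1, S)))) = Add(6, Mul(-3, Add(Add(Add(8, 10), Add(2, S)), Mul(-1, S)))) = Add(6, Mul(-3, Add(Add(18, Add(2, S)), Mul(-1, S)))) = Add(6, Mul(-3, Add(Add(20, S), Mul(-1, S)))) = Add(6, Mul(-3, 20)) = Add(6, -60) = -54)
Function('O')(w, n) = -6 (Function('O')(w, n) = Add(-2, -4) = -6)
Mul(Add(-257, Mul(-1, -371)), Pow(Add(Mul(16, Function('Q')(-3, -2)), Function('O')(-5, -2)), -1)) = Mul(Add(-257, Mul(-1, -371)), Pow(Add(Mul(16, -54), -6), -1)) = Mul(Add(-257, 371), Pow(Add(-864, -6), -1)) = Mul(114, Pow(-870, -1)) = Mul(114, Rational(-1, 870)) = Rational(-19, 145)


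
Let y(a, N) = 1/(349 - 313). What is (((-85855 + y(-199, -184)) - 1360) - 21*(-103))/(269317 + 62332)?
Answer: -3061871/11939364 ≈ -0.25645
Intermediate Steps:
y(a, N) = 1/36
(((-85855 + y(-199, -184)) - 1360) - 21*(-103))/(269317 + 62332) = (((-85855 + 1/36) - 1360) - 21*(-103))/(269317 + 62332) = ((-3090779/36 - 1360) + 2163)/331649 = (-3139739/36 + 2163)*(1/331649) = -3061871/36*1/331649 = -3061871/11939364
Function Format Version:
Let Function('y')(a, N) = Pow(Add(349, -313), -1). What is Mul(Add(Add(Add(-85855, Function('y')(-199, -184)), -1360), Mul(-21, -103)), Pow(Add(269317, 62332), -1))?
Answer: Rational(-3061871, 11939364) ≈ -0.25645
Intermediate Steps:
Function('y')(a, N) = Rational(1, 36) (Function('y')(a, N) = Pow(36, -1) = Rational(1, 36))
Mul(Add(Add(Add(-85855, Function('y')(-199, -184)), -1360), Mul(-21, -103)), Pow(Add(269317, 62332), -1)) = Mul(Add(Add(Add(-85855, Rational(1, 36)), -1360), Mul(-21, -103)), Pow(Add(269317, 62332), -1)) = Mul(Add(Add(Rational(-3090779, 36), -1360), 2163), Pow(331649, -1)) = Mul(Add(Rational(-3139739, 36), 2163), Rational(1, 331649)) = Mul(Rational(-3061871, 36), Rational(1, 331649)) = Rational(-3061871, 11939364)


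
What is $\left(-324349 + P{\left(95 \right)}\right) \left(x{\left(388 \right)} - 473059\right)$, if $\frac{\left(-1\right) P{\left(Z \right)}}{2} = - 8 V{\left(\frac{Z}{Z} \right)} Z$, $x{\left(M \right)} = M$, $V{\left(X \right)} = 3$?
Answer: $151154986419$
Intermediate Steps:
$P{\left(Z \right)} = 48 Z$ ($P{\left(Z \right)} = - 2 \left(-8\right) 3 Z = - 2 \left(- 24 Z\right) = 48 Z$)
$\left(-324349 + P{\left(95 \right)}\right) \left(x{\left(388 \right)} - 473059\right) = \left(-324349 + 48 \cdot 95\right) \left(388 - 473059\right) = \left(-324349 + 4560\right) \left(-472671\right) = \left(-319789\right) \left(-472671\right) = 151154986419$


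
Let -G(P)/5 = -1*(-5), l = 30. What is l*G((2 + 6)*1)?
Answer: -750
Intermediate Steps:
G(P) = -25 (G(P) = -(-5)*(-5) = -5*5 = -25)
l*G((2 + 6)*1) = 30*(-25) = -750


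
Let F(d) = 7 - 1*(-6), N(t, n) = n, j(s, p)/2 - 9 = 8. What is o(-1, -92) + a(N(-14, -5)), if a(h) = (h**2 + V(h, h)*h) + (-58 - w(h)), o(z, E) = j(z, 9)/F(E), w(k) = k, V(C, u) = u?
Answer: -5/13 ≈ -0.38462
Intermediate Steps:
j(s, p) = 34 (j(s, p) = 18 + 2*8 = 18 + 16 = 34)
F(d) = 13 (F(d) = 7 + 6 = 13)
o(z, E) = 34/13
a(h) = -58 - h + 2*h**2 (a(h) = (h**2 + h*h) + (-58 - h) = (h**2 + h**2) + (-58 - h) = 2*h**2 + (-58 - h) = -58 - h + 2*h**2)
o(-1, -92) + a(N(-14, -5)) = 34/13 + (-58 - 1*(-5) + 2*(-5)**2) = 34/13 + (-58 + 5 + 2*25) = 34/13 + (-58 + 5 + 50) = 34/13 - 3 = -5/13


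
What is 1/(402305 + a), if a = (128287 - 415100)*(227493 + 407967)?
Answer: -1/182257786675 ≈ -5.4867e-12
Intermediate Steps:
a = -182258188980 (a = -286813*635460 = -182258188980)
1/(402305 + a) = 1/(402305 - 182258188980) = 1/(-182257786675) = -1/182257786675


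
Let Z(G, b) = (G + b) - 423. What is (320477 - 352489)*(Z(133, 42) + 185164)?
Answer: -5919530992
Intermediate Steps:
Z(G, b) = -423 + G + b
(320477 - 352489)*(Z(133, 42) + 185164) = (320477 - 352489)*((-423 + 133 + 42) + 185164) = -32012*(-248 + 185164) = -32012*184916 = -5919530992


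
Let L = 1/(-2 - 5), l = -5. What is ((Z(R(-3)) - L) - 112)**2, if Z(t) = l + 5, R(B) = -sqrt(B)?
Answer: 613089/49 ≈ 12512.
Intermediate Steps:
L = -1/7 (L = 1/(-7) = -1/7 ≈ -0.14286)
Z(t) = 0 (Z(t) = -5 + 5 = 0)
((Z(R(-3)) - L) - 112)**2 = ((0 - 1*(-1/7)) - 112)**2 = ((0 + 1/7) - 112)**2 = (1/7 - 112)**2 = (-783/7)**2 = 613089/49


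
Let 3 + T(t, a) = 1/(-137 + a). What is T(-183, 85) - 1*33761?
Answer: -1755729/52 ≈ -33764.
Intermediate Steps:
T(t, a) = -3 + 1/(-137 + a)
T(-183, 85) - 1*33761 = (412 - 3*85)/(-137 + 85) - 1*33761 = (412 - 255)/(-52) - 33761 = -1/52*157 - 33761 = -157/52 - 33761 = -1755729/52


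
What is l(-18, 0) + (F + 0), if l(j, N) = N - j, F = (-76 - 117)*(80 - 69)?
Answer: -2105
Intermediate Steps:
F = -2123 (F = -193*11 = -2123)
l(-18, 0) + (F + 0) = (0 - 1*(-18)) + (-2123 + 0) = (0 + 18) - 2123 = 18 - 2123 = -2105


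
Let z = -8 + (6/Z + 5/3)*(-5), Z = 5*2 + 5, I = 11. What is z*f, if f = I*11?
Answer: -6655/3 ≈ -2218.3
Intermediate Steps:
Z = 15 (Z = 10 + 5 = 15)
f = 121 (f = 11*11 = 121)
z = -55/3 (z = -8 + (6/15 + 5/3)*(-5) = -8 + (6*(1/15) + 5*(⅓))*(-5) = -8 + (⅖ + 5/3)*(-5) = -8 + (31/15)*(-5) = -8 - 31/3 = -55/3 ≈ -18.333)
z*f = -55/3*121 = -6655/3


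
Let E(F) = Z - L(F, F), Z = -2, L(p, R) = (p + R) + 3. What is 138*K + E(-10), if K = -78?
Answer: -10749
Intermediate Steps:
L(p, R) = 3 + R + p (L(p, R) = (R + p) + 3 = 3 + R + p)
E(F) = -5 - 2*F (E(F) = -2 - (3 + F + F) = -2 - (3 + 2*F) = -2 + (-3 - 2*F) = -5 - 2*F)
138*K + E(-10) = 138*(-78) + (-5 - 2*(-10)) = -10764 + (-5 + 20) = -10764 + 15 = -10749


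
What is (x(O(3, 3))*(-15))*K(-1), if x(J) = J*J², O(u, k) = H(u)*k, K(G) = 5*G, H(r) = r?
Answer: 54675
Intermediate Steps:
O(u, k) = k*u (O(u, k) = u*k = k*u)
x(J) = J³
(x(O(3, 3))*(-15))*K(-1) = ((3*3)³*(-15))*(5*(-1)) = (9³*(-15))*(-5) = (729*(-15))*(-5) = -10935*(-5) = 54675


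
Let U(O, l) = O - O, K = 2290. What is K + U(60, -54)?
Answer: 2290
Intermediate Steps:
U(O, l) = 0
K + U(60, -54) = 2290 + 0 = 2290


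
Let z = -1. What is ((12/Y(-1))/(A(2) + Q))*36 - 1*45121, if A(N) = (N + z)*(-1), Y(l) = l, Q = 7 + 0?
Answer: -45193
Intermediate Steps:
Q = 7
A(N) = 1 - N (A(N) = (N - 1)*(-1) = (-1 + N)*(-1) = 1 - N)
((12/Y(-1))/(A(2) + Q))*36 - 1*45121 = ((12/(-1))/((1 - 1*2) + 7))*36 - 1*45121 = ((12*(-1))/((1 - 2) + 7))*36 - 45121 = (-12/(-1 + 7))*36 - 45121 = (-12/6)*36 - 45121 = ((⅙)*(-12))*36 - 45121 = -2*36 - 45121 = -72 - 45121 = -45193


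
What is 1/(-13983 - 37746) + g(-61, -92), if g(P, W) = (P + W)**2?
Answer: 1210924160/51729 ≈ 23409.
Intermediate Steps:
1/(-13983 - 37746) + g(-61, -92) = 1/(-13983 - 37746) + (-61 - 92)**2 = 1/(-51729) + (-153)**2 = -1/51729 + 23409 = 1210924160/51729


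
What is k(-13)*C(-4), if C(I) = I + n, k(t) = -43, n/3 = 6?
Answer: -602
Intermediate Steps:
n = 18 (n = 3*6 = 18)
C(I) = 18 + I (C(I) = I + 18 = 18 + I)
k(-13)*C(-4) = -43*(18 - 4) = -43*14 = -602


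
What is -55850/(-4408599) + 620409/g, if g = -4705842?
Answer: -824104407097/6915390111786 ≈ -0.11917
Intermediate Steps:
-55850/(-4408599) + 620409/g = -55850/(-4408599) + 620409/(-4705842) = -55850*(-1/4408599) + 620409*(-1/4705842) = 55850/4408599 - 206803/1568614 = -824104407097/6915390111786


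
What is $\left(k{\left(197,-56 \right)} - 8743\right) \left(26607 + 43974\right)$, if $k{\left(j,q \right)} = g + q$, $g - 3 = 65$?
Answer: $-616242711$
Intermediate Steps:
$g = 68$ ($g = 3 + 65 = 68$)
$k{\left(j,q \right)} = 68 + q$
$\left(k{\left(197,-56 \right)} - 8743\right) \left(26607 + 43974\right) = \left(\left(68 - 56\right) - 8743\right) \left(26607 + 43974\right) = \left(12 - 8743\right) 70581 = \left(-8731\right) 70581 = -616242711$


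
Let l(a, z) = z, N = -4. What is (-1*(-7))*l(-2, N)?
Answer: -28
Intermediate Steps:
(-1*(-7))*l(-2, N) = -1*(-7)*(-4) = 7*(-4) = -28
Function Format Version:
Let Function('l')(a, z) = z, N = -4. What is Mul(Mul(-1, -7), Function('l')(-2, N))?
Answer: -28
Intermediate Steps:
Mul(Mul(-1, -7), Function('l')(-2, N)) = Mul(Mul(-1, -7), -4) = Mul(7, -4) = -28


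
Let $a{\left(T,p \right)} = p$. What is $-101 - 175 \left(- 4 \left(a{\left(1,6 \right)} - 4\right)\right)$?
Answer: $1299$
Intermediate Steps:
$-101 - 175 \left(- 4 \left(a{\left(1,6 \right)} - 4\right)\right) = -101 - 175 \left(- 4 \left(6 - 4\right)\right) = -101 - 175 \left(\left(-4\right) 2\right) = -101 - -1400 = -101 + 1400 = 1299$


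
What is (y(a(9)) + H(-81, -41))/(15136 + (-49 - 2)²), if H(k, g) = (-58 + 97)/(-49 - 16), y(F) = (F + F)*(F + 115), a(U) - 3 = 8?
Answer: 13857/88685 ≈ 0.15625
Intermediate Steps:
a(U) = 11 (a(U) = 3 + 8 = 11)
y(F) = 2*F*(115 + F) (y(F) = (2*F)*(115 + F) = 2*F*(115 + F))
H(k, g) = -⅗ (H(k, g) = 39/(-65) = 39*(-1/65) = -⅗)
(y(a(9)) + H(-81, -41))/(15136 + (-49 - 2)²) = (2*11*(115 + 11) - ⅗)/(15136 + (-49 - 2)²) = (2*11*126 - ⅗)/(15136 + (-51)²) = (2772 - ⅗)/(15136 + 2601) = (13857/5)/17737 = (13857/5)*(1/17737) = 13857/88685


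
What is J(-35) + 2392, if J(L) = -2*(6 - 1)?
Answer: 2382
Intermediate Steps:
J(L) = -10 (J(L) = -2*5 = -10)
J(-35) + 2392 = -10 + 2392 = 2382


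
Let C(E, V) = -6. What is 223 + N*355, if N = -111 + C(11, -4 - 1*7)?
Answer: -41312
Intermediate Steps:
N = -117 (N = -111 - 6 = -117)
223 + N*355 = 223 - 117*355 = 223 - 41535 = -41312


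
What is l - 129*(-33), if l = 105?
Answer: 4362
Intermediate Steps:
l - 129*(-33) = 105 - 129*(-33) = 105 + 4257 = 4362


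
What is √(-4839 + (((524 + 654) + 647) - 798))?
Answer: 2*I*√953 ≈ 61.741*I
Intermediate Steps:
√(-4839 + (((524 + 654) + 647) - 798)) = √(-4839 + ((1178 + 647) - 798)) = √(-4839 + (1825 - 798)) = √(-4839 + 1027) = √(-3812) = 2*I*√953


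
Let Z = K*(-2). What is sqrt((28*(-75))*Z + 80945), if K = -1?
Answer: sqrt(76745) ≈ 277.03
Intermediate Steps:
Z = 2 (Z = -1*(-2) = 2)
sqrt((28*(-75))*Z + 80945) = sqrt((28*(-75))*2 + 80945) = sqrt(-2100*2 + 80945) = sqrt(-4200 + 80945) = sqrt(76745)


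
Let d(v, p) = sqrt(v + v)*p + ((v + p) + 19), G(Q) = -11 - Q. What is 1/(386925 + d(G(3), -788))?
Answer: 193071/74561515298 + 394*I*sqrt(7)/37280757649 ≈ 2.5894e-6 + 2.7962e-8*I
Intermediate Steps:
d(v, p) = 19 + p + v + p*sqrt(2)*sqrt(v) (d(v, p) = sqrt(2*v)*p + ((p + v) + 19) = (sqrt(2)*sqrt(v))*p + (19 + p + v) = p*sqrt(2)*sqrt(v) + (19 + p + v) = 19 + p + v + p*sqrt(2)*sqrt(v))
1/(386925 + d(G(3), -788)) = 1/(386925 + (19 - 788 + (-11 - 1*3) - 788*sqrt(2)*sqrt(-11 - 1*3))) = 1/(386925 + (19 - 788 + (-11 - 3) - 788*sqrt(2)*sqrt(-11 - 3))) = 1/(386925 + (19 - 788 - 14 - 788*sqrt(2)*sqrt(-14))) = 1/(386925 + (19 - 788 - 14 - 788*sqrt(2)*I*sqrt(14))) = 1/(386925 + (19 - 788 - 14 - 1576*I*sqrt(7))) = 1/(386925 + (-783 - 1576*I*sqrt(7))) = 1/(386142 - 1576*I*sqrt(7))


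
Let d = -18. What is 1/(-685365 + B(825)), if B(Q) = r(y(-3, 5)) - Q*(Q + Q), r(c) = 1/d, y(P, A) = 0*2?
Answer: -18/36839071 ≈ -4.8861e-7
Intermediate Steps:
y(P, A) = 0
r(c) = -1/18 (r(c) = 1/(-18) = -1/18)
B(Q) = -1/18 - 2*Q² (B(Q) = -1/18 - Q*(Q + Q) = -1/18 - Q*2*Q = -1/18 - 2*Q²)
1/(-685365 + B(825)) = 1/(-685365 + (-1/18 - 2*825²)) = 1/(-685365 + (-1/18 - 2*680625)) = 1/(-685365 + (-1/18 - 1361250)) = 1/(-685365 - 24502501/18) = 1/(-36839071/18) = -18/36839071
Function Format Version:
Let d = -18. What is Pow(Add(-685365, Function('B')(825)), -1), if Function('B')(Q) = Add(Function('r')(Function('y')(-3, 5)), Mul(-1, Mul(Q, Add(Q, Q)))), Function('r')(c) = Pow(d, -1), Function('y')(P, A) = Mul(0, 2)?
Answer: Rational(-18, 36839071) ≈ -4.8861e-7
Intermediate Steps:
Function('y')(P, A) = 0
Function('r')(c) = Rational(-1, 18) (Function('r')(c) = Pow(-18, -1) = Rational(-1, 18))
Function('B')(Q) = Add(Rational(-1, 18), Mul(-2, Pow(Q, 2))) (Function('B')(Q) = Add(Rational(-1, 18), Mul(-1, Mul(Q, Add(Q, Q)))) = Add(Rational(-1, 18), Mul(-1, Mul(Q, Mul(2, Q)))) = Add(Rational(-1, 18), Mul(-1, Mul(2, Pow(Q, 2)))) = Add(Rational(-1, 18), Mul(-2, Pow(Q, 2))))
Pow(Add(-685365, Function('B')(825)), -1) = Pow(Add(-685365, Add(Rational(-1, 18), Mul(-2, Pow(825, 2)))), -1) = Pow(Add(-685365, Add(Rational(-1, 18), Mul(-2, 680625))), -1) = Pow(Add(-685365, Add(Rational(-1, 18), -1361250)), -1) = Pow(Add(-685365, Rational(-24502501, 18)), -1) = Pow(Rational(-36839071, 18), -1) = Rational(-18, 36839071)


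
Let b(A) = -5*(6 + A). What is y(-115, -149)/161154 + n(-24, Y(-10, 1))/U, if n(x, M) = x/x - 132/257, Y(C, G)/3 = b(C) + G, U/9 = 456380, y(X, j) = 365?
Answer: 1427098805/630056595588 ≈ 0.0022650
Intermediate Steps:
b(A) = -30 - 5*A
U = 4107420 (U = 9*456380 = 4107420)
Y(C, G) = -90 - 15*C + 3*G (Y(C, G) = 3*((-30 - 5*C) + G) = 3*(-30 + G - 5*C) = -90 - 15*C + 3*G)
n(x, M) = 125/257 (n(x, M) = 1 - 132*1/257 = 1 - 132/257 = 125/257)
y(-115, -149)/161154 + n(-24, Y(-10, 1))/U = 365/161154 + (125/257)/4107420 = 365*(1/161154) + (125/257)*(1/4107420) = 365/161154 + 25/211121388 = 1427098805/630056595588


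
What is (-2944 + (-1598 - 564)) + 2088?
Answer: -3018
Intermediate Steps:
(-2944 + (-1598 - 564)) + 2088 = (-2944 - 2162) + 2088 = -5106 + 2088 = -3018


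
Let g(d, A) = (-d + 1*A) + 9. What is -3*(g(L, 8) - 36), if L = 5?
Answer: 72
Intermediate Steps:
g(d, A) = 9 + A - d (g(d, A) = (-d + A) + 9 = (A - d) + 9 = 9 + A - d)
-3*(g(L, 8) - 36) = -3*((9 + 8 - 1*5) - 36) = -3*((9 + 8 - 5) - 36) = -3*(12 - 36) = -3*(-24) = 72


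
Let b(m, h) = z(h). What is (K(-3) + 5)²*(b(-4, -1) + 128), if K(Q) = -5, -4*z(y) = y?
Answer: 0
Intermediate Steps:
z(y) = -y/4
b(m, h) = -h/4
(K(-3) + 5)²*(b(-4, -1) + 128) = (-5 + 5)²*(-¼*(-1) + 128) = 0²*(¼ + 128) = 0*(513/4) = 0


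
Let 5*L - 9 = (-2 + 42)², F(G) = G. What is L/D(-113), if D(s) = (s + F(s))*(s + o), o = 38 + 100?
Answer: -1609/28250 ≈ -0.056956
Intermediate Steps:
o = 138
L = 1609/5 (L = 9/5 + (-2 + 42)²/5 = 9/5 + (⅕)*40² = 9/5 + (⅕)*1600 = 9/5 + 320 = 1609/5 ≈ 321.80)
D(s) = 2*s*(138 + s) (D(s) = (s + s)*(s + 138) = (2*s)*(138 + s) = 2*s*(138 + s))
L/D(-113) = 1609/(5*((2*(-113)*(138 - 113)))) = 1609/(5*((2*(-113)*25))) = (1609/5)/(-5650) = (1609/5)*(-1/5650) = -1609/28250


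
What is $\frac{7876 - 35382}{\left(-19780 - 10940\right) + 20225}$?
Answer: $\frac{27506}{10495} \approx 2.6209$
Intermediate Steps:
$\frac{7876 - 35382}{\left(-19780 - 10940\right) + 20225} = - \frac{27506}{-30720 + 20225} = - \frac{27506}{-10495} = \left(-27506\right) \left(- \frac{1}{10495}\right) = \frac{27506}{10495}$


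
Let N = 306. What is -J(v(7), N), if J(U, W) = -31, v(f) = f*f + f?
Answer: 31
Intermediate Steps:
v(f) = f + f² (v(f) = f² + f = f + f²)
-J(v(7), N) = -1*(-31) = 31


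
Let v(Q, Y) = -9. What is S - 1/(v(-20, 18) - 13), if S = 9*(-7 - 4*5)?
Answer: -5345/22 ≈ -242.95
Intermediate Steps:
S = -243 (S = 9*(-7 - 20) = 9*(-27) = -243)
S - 1/(v(-20, 18) - 13) = -243 - 1/(-9 - 13) = -243 - 1/(-22) = -243 - 1*(-1/22) = -243 + 1/22 = -5345/22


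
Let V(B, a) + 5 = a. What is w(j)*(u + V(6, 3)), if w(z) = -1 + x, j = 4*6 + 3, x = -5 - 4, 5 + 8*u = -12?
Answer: 165/4 ≈ 41.250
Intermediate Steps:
V(B, a) = -5 + a
u = -17/8 (u = -5/8 + (1/8)*(-12) = -5/8 - 3/2 = -17/8 ≈ -2.1250)
x = -9
j = 27 (j = 24 + 3 = 27)
w(z) = -10 (w(z) = -1 - 9 = -10)
w(j)*(u + V(6, 3)) = -10*(-17/8 + (-5 + 3)) = -10*(-17/8 - 2) = -10*(-33/8) = 165/4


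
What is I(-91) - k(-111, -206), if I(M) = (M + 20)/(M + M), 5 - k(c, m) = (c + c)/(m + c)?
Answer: -225559/57694 ≈ -3.9096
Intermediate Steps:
k(c, m) = 5 - 2*c/(c + m) (k(c, m) = 5 - (c + c)/(m + c) = 5 - 2*c/(c + m))
I(M) = (20 + M)/(2*M) (I(M) = (20 + M)/((2*M)) = (20 + M)*(1/(2*M)) = (20 + M)/(2*M))
I(-91) - k(-111, -206) = (1/2)*(20 - 91)/(-91) - (3*(-111) + 5*(-206))/(-111 - 206) = (1/2)*(-1/91)*(-71) - (-333 - 1030)/(-317) = 71/182 - (-1)*(-1363)/317 = 71/182 - 1*1363/317 = 71/182 - 1363/317 = -225559/57694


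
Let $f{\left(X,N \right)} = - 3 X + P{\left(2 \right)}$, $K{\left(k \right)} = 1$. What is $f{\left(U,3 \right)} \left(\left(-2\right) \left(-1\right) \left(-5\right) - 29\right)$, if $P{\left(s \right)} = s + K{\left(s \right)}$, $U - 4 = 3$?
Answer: $702$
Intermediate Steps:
$U = 7$ ($U = 4 + 3 = 7$)
$P{\left(s \right)} = 1 + s$ ($P{\left(s \right)} = s + 1 = 1 + s$)
$f{\left(X,N \right)} = 3 - 3 X$ ($f{\left(X,N \right)} = - 3 X + \left(1 + 2\right) = - 3 X + 3 = 3 - 3 X$)
$f{\left(U,3 \right)} \left(\left(-2\right) \left(-1\right) \left(-5\right) - 29\right) = \left(3 - 21\right) \left(\left(-2\right) \left(-1\right) \left(-5\right) - 29\right) = \left(3 - 21\right) \left(2 \left(-5\right) - 29\right) = - 18 \left(-10 - 29\right) = \left(-18\right) \left(-39\right) = 702$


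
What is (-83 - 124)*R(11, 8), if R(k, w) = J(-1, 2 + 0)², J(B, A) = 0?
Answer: 0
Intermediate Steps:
R(k, w) = 0 (R(k, w) = 0² = 0)
(-83 - 124)*R(11, 8) = (-83 - 124)*0 = -207*0 = 0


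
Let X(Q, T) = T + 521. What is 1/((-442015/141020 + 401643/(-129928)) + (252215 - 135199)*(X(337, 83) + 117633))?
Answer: 916122328/12675121123588752737 ≈ 7.2277e-11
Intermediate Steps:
X(Q, T) = 521 + T
1/((-442015/141020 + 401643/(-129928)) + (252215 - 135199)*(X(337, 83) + 117633)) = 1/((-442015/141020 + 401643/(-129928)) + (252215 - 135199)*((521 + 83) + 117633)) = 1/((-442015*1/141020 + 401643*(-1/129928)) + 117016*(604 + 117633)) = 1/((-88403/28204 - 401643/129928) + 117016*118237) = 1/(-5703491039/916122328 + 13835620792) = 1/(12675121123588752737/916122328) = 916122328/12675121123588752737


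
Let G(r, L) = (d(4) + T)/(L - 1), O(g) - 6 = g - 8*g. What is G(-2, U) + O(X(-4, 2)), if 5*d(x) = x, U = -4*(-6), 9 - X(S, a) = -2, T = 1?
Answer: -8156/115 ≈ -70.922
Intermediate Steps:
X(S, a) = 11 (X(S, a) = 9 - 1*(-2) = 9 + 2 = 11)
U = 24
O(g) = 6 - 7*g (O(g) = 6 + (g - 8*g) = 6 - 7*g)
d(x) = x/5
G(r, L) = 9/(5*(-1 + L)) (G(r, L) = ((⅕)*4 + 1)/(L - 1) = (⅘ + 1)/(-1 + L) = 9/(5*(-1 + L)))
G(-2, U) + O(X(-4, 2)) = 9/(5*(-1 + 24)) + (6 - 7*11) = (9/5)/23 + (6 - 77) = (9/5)*(1/23) - 71 = 9/115 - 71 = -8156/115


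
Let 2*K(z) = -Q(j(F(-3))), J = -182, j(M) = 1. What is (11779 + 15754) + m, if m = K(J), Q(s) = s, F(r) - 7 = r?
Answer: 55065/2 ≈ 27533.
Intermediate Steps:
F(r) = 7 + r
K(z) = -½ (K(z) = (-1*1)/2 = (½)*(-1) = -½)
m = -½ ≈ -0.50000
(11779 + 15754) + m = (11779 + 15754) - ½ = 27533 - ½ = 55065/2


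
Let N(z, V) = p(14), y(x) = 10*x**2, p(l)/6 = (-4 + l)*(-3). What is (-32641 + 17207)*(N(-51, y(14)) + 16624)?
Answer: -253796696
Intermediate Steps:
p(l) = 72 - 18*l (p(l) = 6*((-4 + l)*(-3)) = 6*(12 - 3*l) = 72 - 18*l)
N(z, V) = -180 (N(z, V) = 72 - 18*14 = 72 - 252 = -180)
(-32641 + 17207)*(N(-51, y(14)) + 16624) = (-32641 + 17207)*(-180 + 16624) = -15434*16444 = -253796696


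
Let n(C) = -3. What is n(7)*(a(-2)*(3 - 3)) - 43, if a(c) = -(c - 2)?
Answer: -43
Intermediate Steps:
a(c) = 2 - c (a(c) = -(-2 + c) = 2 - c)
n(7)*(a(-2)*(3 - 3)) - 43 = -3*(2 - 1*(-2))*(3 - 3) - 43 = -3*(2 + 2)*0 - 43 = -12*0 - 43 = -3*0 - 43 = 0 - 43 = -43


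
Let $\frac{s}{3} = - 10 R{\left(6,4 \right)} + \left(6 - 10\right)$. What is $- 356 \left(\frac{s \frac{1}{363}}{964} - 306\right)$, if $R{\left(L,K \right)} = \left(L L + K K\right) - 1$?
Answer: $\frac{3176728442}{29161} \approx 1.0894 \cdot 10^{5}$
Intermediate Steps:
$R{\left(L,K \right)} = -1 + K^{2} + L^{2}$ ($R{\left(L,K \right)} = \left(L^{2} + K^{2}\right) - 1 = \left(K^{2} + L^{2}\right) - 1 = -1 + K^{2} + L^{2}$)
$s = -1542$ ($s = 3 \left(- 10 \left(-1 + 4^{2} + 6^{2}\right) + \left(6 - 10\right)\right) = 3 \left(- 10 \left(-1 + 16 + 36\right) - 4\right) = 3 \left(\left(-10\right) 51 - 4\right) = 3 \left(-510 - 4\right) = 3 \left(-514\right) = -1542$)
$- 356 \left(\frac{s \frac{1}{363}}{964} - 306\right) = - 356 \left(\frac{\left(-1542\right) \frac{1}{363}}{964} - 306\right) = - 356 \left(\left(-1542\right) \frac{1}{363} \cdot \frac{1}{964} - 306\right) = - 356 \left(\left(- \frac{514}{121}\right) \frac{1}{964} - 306\right) = - 356 \left(- \frac{257}{58322} - 306\right) = \left(-356\right) \left(- \frac{17846789}{58322}\right) = \frac{3176728442}{29161}$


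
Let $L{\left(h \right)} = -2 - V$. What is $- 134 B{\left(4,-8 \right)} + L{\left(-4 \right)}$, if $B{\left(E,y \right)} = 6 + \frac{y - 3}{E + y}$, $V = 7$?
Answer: $- \frac{2363}{2} \approx -1181.5$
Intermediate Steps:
$B{\left(E,y \right)} = 6 + \frac{-3 + y}{E + y}$
$L{\left(h \right)} = -9$ ($L{\left(h \right)} = -2 - 7 = -9$)
$- 134 B{\left(4,-8 \right)} + L{\left(-4 \right)} = - 134 \frac{-3 + 6 \cdot 4 + 7 \left(-8\right)}{4 - 8} - 9 = - 134 \frac{-3 + 24 - 56}{-4} - 9 = - 134 \left(\left(- \frac{1}{4}\right) \left(-35\right)\right) - 9 = \left(-134\right) \frac{35}{4} - 9 = - \frac{2345}{2} - 9 = - \frac{2363}{2}$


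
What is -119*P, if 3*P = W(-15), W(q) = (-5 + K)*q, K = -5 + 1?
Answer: -5355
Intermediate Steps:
K = -4
W(q) = -9*q (W(q) = (-5 - 4)*q = -9*q)
P = 45 (P = (-9*(-15))/3 = (1/3)*135 = 45)
-119*P = -119*45 = -5355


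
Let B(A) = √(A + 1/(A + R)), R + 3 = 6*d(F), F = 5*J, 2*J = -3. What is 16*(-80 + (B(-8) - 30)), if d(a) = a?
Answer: -1760 + 4*I*√6286/7 ≈ -1760.0 + 45.305*I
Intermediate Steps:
J = -3/2 (J = (½)*(-3) = -3/2 ≈ -1.5000)
F = -15/2 (F = 5*(-3/2) = -15/2 ≈ -7.5000)
R = -48 (R = -3 + 6*(-15/2) = -3 - 45 = -48)
B(A) = √(A + 1/(-48 + A)) (B(A) = √(A + 1/(A - 48)) = √(A + 1/(-48 + A)))
16*(-80 + (B(-8) - 30)) = 16*(-80 + (√((1 - 8*(-48 - 8))/(-48 - 8)) - 30)) = 16*(-80 + (√((1 - 8*(-56))/(-56)) - 30)) = 16*(-80 + (√(-(1 + 448)/56) - 30)) = 16*(-80 + (√(-1/56*449) - 30)) = 16*(-80 + (√(-449/56) - 30)) = 16*(-80 + (I*√6286/28 - 30)) = 16*(-80 + (-30 + I*√6286/28)) = 16*(-110 + I*√6286/28) = -1760 + 4*I*√6286/7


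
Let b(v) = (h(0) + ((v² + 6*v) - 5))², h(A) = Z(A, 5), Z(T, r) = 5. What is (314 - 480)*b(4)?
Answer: -265600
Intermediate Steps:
h(A) = 5
b(v) = (v² + 6*v)² (b(v) = (5 + ((v² + 6*v) - 5))² = (5 + (-5 + v² + 6*v))² = (v² + 6*v)²)
(314 - 480)*b(4) = (314 - 480)*(4²*(6 + 4)²) = -2656*10² = -2656*100 = -166*1600 = -265600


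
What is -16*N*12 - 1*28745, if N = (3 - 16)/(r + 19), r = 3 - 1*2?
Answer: -143101/5 ≈ -28620.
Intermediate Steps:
r = 1 (r = 3 - 2 = 1)
N = -13/20 (N = (3 - 16)/(1 + 19) = -13/20 ≈ -0.65000)
-16*N*12 - 1*28745 = -16*(-13/20)*12 - 1*28745 = (52/5)*12 - 28745 = 624/5 - 28745 = -143101/5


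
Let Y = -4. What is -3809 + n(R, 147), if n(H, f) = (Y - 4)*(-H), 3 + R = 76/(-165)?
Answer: -633053/165 ≈ -3836.7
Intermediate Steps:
R = -571/165 (R = -3 + 76/(-165) = -3 + 76*(-1/165) = -3 - 76/165 = -571/165 ≈ -3.4606)
n(H, f) = 8*H (n(H, f) = (-4 - 4)*(-H) = -(-8)*H = 8*H)
-3809 + n(R, 147) = -3809 + 8*(-571/165) = -3809 - 4568/165 = -633053/165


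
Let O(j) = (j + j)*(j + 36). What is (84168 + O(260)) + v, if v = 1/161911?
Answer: 38549066169/161911 ≈ 2.3809e+5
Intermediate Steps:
v = 1/161911 ≈ 6.1762e-6
O(j) = 2*j*(36 + j) (O(j) = (2*j)*(36 + j) = 2*j*(36 + j))
(84168 + O(260)) + v = (84168 + 2*260*(36 + 260)) + 1/161911 = (84168 + 2*260*296) + 1/161911 = (84168 + 153920) + 1/161911 = 238088 + 1/161911 = 38549066169/161911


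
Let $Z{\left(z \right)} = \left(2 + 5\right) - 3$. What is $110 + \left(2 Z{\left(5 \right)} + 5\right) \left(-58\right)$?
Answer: $-644$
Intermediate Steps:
$Z{\left(z \right)} = 4$ ($Z{\left(z \right)} = 7 - 3 = 4$)
$110 + \left(2 Z{\left(5 \right)} + 5\right) \left(-58\right) = 110 + \left(2 \cdot 4 + 5\right) \left(-58\right) = 110 + \left(8 + 5\right) \left(-58\right) = 110 + 13 \left(-58\right) = 110 - 754 = -644$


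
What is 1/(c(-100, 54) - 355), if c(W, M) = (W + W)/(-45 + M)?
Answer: -9/3395 ≈ -0.0026510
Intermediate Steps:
c(W, M) = 2*W/(-45 + M) (c(W, M) = (2*W)/(-45 + M) = 2*W/(-45 + M))
1/(c(-100, 54) - 355) = 1/(2*(-100)/(-45 + 54) - 355) = 1/(2*(-100)/9 - 355) = 1/(2*(-100)*(1/9) - 355) = 1/(-200/9 - 355) = 1/(-3395/9) = -9/3395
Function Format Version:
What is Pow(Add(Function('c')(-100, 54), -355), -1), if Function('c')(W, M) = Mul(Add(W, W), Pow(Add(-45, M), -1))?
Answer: Rational(-9, 3395) ≈ -0.0026510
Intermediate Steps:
Function('c')(W, M) = Mul(2, W, Pow(Add(-45, M), -1)) (Function('c')(W, M) = Mul(Mul(2, W), Pow(Add(-45, M), -1)) = Mul(2, W, Pow(Add(-45, M), -1)))
Pow(Add(Function('c')(-100, 54), -355), -1) = Pow(Add(Mul(2, -100, Pow(Add(-45, 54), -1)), -355), -1) = Pow(Add(Mul(2, -100, Pow(9, -1)), -355), -1) = Pow(Add(Mul(2, -100, Rational(1, 9)), -355), -1) = Pow(Add(Rational(-200, 9), -355), -1) = Pow(Rational(-3395, 9), -1) = Rational(-9, 3395)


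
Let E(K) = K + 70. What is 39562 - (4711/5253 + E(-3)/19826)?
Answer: 4120129429399/104145978 ≈ 39561.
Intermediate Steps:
E(K) = 70 + K
39562 - (4711/5253 + E(-3)/19826) = 39562 - (4711/5253 + (70 - 3)/19826) = 39562 - (4711*(1/5253) + 67*(1/19826)) = 39562 - (4711/5253 + 67/19826) = 39562 - 1*93752237/104145978 = 39562 - 93752237/104145978 = 4120129429399/104145978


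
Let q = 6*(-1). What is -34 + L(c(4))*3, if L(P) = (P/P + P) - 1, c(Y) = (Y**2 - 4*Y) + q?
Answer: -52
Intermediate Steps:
q = -6
c(Y) = -6 + Y**2 - 4*Y (c(Y) = (Y**2 - 4*Y) - 6 = -6 + Y**2 - 4*Y)
L(P) = P (L(P) = (1 + P) - 1 = P)
-34 + L(c(4))*3 = -34 + (-6 + 4**2 - 4*4)*3 = -34 + (-6 + 16 - 16)*3 = -34 - 6*3 = -34 - 18 = -52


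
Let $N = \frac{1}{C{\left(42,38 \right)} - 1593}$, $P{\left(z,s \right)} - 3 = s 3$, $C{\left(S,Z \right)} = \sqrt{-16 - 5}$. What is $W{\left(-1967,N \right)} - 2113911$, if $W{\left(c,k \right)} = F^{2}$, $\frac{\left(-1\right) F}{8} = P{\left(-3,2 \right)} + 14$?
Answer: $-2080055$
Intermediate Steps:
$C{\left(S,Z \right)} = i \sqrt{21}$ ($C{\left(S,Z \right)} = \sqrt{-21} = i \sqrt{21}$)
$P{\left(z,s \right)} = 3 + 3 s$ ($P{\left(z,s \right)} = 3 + s 3 = 3 + 3 s$)
$F = -184$ ($F = - 8 \left(\left(3 + 3 \cdot 2\right) + 14\right) = - 8 \left(\left(3 + 6\right) + 14\right) = - 8 \left(9 + 14\right) = \left(-8\right) 23 = -184$)
$N = \frac{1}{-1593 + i \sqrt{21}}$ ($N = \frac{1}{i \sqrt{21} - 1593} = \frac{1}{-1593 + i \sqrt{21}} \approx -0.00062774 - 1.806 \cdot 10^{-6} i$)
$W{\left(c,k \right)} = 33856$ ($W{\left(c,k \right)} = \left(-184\right)^{2} = 33856$)
$W{\left(-1967,N \right)} - 2113911 = 33856 - 2113911 = -2080055$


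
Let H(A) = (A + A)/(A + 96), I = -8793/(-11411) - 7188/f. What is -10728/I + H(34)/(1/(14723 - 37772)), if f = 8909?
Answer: 1743636459606/6142385 ≈ 2.8387e+5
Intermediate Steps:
I = -3685431/101660599 (I = -8793/(-11411) - 7188/8909 = -8793*(-1/11411) - 7188*1/8909 = 8793/11411 - 7188/8909 = -3685431/101660599 ≈ -0.036252)
H(A) = 2*A/(96 + A) (H(A) = (2*A)/(96 + A) = 2*A/(96 + A))
-10728/I + H(34)/(1/(14723 - 37772)) = -10728/(-3685431/101660599) + (2*34/(96 + 34))/(1/(14723 - 37772)) = -10728*(-101660599/3685431) + (2*34/130)/(1/(-23049)) = 363538302024/1228477 + (2*34*(1/130))/(-1/23049) = 363538302024/1228477 + (34/65)*(-23049) = 363538302024/1228477 - 60282/5 = 1743636459606/6142385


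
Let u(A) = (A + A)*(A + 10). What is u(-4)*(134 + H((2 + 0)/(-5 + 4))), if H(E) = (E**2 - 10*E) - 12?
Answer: -7008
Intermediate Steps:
H(E) = -12 + E**2 - 10*E
u(A) = 2*A*(10 + A) (u(A) = (2*A)*(10 + A) = 2*A*(10 + A))
u(-4)*(134 + H((2 + 0)/(-5 + 4))) = (2*(-4)*(10 - 4))*(134 + (-12 + ((2 + 0)/(-5 + 4))**2 - 10*(2 + 0)/(-5 + 4))) = (2*(-4)*6)*(134 + (-12 + (2/(-1))**2 - 20/(-1))) = -48*(134 + (-12 + (2*(-1))**2 - 20*(-1))) = -48*(134 + (-12 + (-2)**2 - 10*(-2))) = -48*(134 + (-12 + 4 + 20)) = -48*(134 + 12) = -48*146 = -7008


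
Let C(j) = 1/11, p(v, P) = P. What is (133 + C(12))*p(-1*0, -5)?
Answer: -7320/11 ≈ -665.45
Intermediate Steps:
C(j) = 1/11
(133 + C(12))*p(-1*0, -5) = (133 + 1/11)*(-5) = (1464/11)*(-5) = -7320/11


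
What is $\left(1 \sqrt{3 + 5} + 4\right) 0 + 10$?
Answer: $10$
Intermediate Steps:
$\left(1 \sqrt{3 + 5} + 4\right) 0 + 10 = \left(1 \sqrt{8} + 4\right) 0 + 10 = \left(1 \cdot 2 \sqrt{2} + 4\right) 0 + 10 = \left(2 \sqrt{2} + 4\right) 0 + 10 = \left(4 + 2 \sqrt{2}\right) 0 + 10 = 0 + 10 = 10$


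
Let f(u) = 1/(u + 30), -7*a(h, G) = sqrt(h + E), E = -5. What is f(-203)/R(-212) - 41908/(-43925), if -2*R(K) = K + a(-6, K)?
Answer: 15965708154628/16735081989675 + 14*I*sqrt(11)/380992191 ≈ 0.95403 + 1.2187e-7*I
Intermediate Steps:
a(h, G) = -sqrt(-5 + h)/7 (a(h, G) = -sqrt(h - 5)/7 = -sqrt(-5 + h)/7)
f(u) = 1/(30 + u)
R(K) = -K/2 + I*sqrt(11)/14 (R(K) = -(K - sqrt(-5 - 6)/7)/2 = -(K - I*sqrt(11)/7)/2 = -K/2 + I*sqrt(11)/14)
f(-203)/R(-212) - 41908/(-43925) = 1/((30 - 203)*(-1/2*(-212) + I*sqrt(11)/14)) - 41908/(-43925) = 1/((-173)*(106 + I*sqrt(11)/14)) - 41908*(-1/43925) = -1/(173*(106 + I*sqrt(11)/14)) + 41908/43925 = 41908/43925 - 1/(173*(106 + I*sqrt(11)/14))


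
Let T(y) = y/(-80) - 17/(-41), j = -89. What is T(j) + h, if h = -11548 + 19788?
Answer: 27032209/3280 ≈ 8241.5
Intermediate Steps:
h = 8240
T(y) = 17/41 - y/80 (T(y) = y*(-1/80) - 17*(-1/41) = -y/80 + 17/41 = 17/41 - y/80)
T(j) + h = (17/41 - 1/80*(-89)) + 8240 = (17/41 + 89/80) + 8240 = 5009/3280 + 8240 = 27032209/3280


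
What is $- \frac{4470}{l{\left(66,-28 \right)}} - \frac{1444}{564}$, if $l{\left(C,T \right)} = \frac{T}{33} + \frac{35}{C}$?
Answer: $\frac{13863413}{987} \approx 14046.0$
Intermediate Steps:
$l{\left(C,T \right)} = \frac{35}{C} + \frac{T}{33}$ ($l{\left(C,T \right)} = T \frac{1}{33} + \frac{35}{C} = \frac{T}{33} + \frac{35}{C} = \frac{35}{C} + \frac{T}{33}$)
$- \frac{4470}{l{\left(66,-28 \right)}} - \frac{1444}{564} = - \frac{4470}{\frac{35}{66} + \frac{1}{33} \left(-28\right)} - \frac{1444}{564} = - \frac{4470}{35 \cdot \frac{1}{66} - \frac{28}{33}} - \frac{361}{141} = - \frac{4470}{\frac{35}{66} - \frac{28}{33}} - \frac{361}{141} = - \frac{4470}{- \frac{7}{22}} - \frac{361}{141} = \left(-4470\right) \left(- \frac{22}{7}\right) - \frac{361}{141} = \frac{98340}{7} - \frac{361}{141} = \frac{13863413}{987}$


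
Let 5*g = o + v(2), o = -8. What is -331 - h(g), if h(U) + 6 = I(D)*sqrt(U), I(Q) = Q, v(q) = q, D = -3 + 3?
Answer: -325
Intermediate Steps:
D = 0
g = -6/5 (g = (-8 + 2)/5 = (1/5)*(-6) = -6/5 ≈ -1.2000)
h(U) = -6 (h(U) = -6 + 0*sqrt(U) = -6 + 0 = -6)
-331 - h(g) = -331 - 1*(-6) = -331 + 6 = -325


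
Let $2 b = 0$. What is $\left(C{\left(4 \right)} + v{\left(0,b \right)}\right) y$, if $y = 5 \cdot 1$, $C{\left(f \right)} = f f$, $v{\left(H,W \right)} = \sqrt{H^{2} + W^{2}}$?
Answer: $80$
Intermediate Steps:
$b = 0$ ($b = \frac{1}{2} \cdot 0 = 0$)
$C{\left(f \right)} = f^{2}$
$y = 5$
$\left(C{\left(4 \right)} + v{\left(0,b \right)}\right) y = \left(4^{2} + \sqrt{0^{2} + 0^{2}}\right) 5 = \left(16 + \sqrt{0 + 0}\right) 5 = \left(16 + \sqrt{0}\right) 5 = \left(16 + 0\right) 5 = 16 \cdot 5 = 80$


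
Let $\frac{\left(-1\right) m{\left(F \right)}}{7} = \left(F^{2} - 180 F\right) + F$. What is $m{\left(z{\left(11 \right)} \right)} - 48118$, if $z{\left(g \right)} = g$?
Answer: $-35182$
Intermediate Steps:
$m{\left(F \right)} = - 7 F^{2} + 1253 F$ ($m{\left(F \right)} = - 7 \left(\left(F^{2} - 180 F\right) + F\right) = - 7 \left(F^{2} - 179 F\right) = - 7 F^{2} + 1253 F$)
$m{\left(z{\left(11 \right)} \right)} - 48118 = 7 \cdot 11 \left(179 - 11\right) - 48118 = 7 \cdot 11 \cdot 168 - 48118 = 12936 - 48118 = -35182$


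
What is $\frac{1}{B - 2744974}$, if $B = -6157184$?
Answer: $- \frac{1}{8902158} \approx -1.1233 \cdot 10^{-7}$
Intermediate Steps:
$\frac{1}{B - 2744974} = \frac{1}{-6157184 - 2744974} = \frac{1}{-8902158} = - \frac{1}{8902158}$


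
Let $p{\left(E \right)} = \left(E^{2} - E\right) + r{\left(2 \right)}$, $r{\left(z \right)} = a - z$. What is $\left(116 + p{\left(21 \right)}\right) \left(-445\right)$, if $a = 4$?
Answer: $-239410$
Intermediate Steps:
$r{\left(z \right)} = 4 - z$
$p{\left(E \right)} = 2 + E^{2} - E$ ($p{\left(E \right)} = \left(E^{2} - E\right) + \left(4 - 2\right) = \left(E^{2} - E\right) + 2 = 2 + E^{2} - E$)
$\left(116 + p{\left(21 \right)}\right) \left(-445\right) = \left(116 + \left(2 + 21^{2} - 21\right)\right) \left(-445\right) = \left(116 + \left(2 + 441 - 21\right)\right) \left(-445\right) = \left(116 + 422\right) \left(-445\right) = 538 \left(-445\right) = -239410$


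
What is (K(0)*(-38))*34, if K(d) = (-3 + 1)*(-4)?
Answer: -10336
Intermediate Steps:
K(d) = 8 (K(d) = -2*(-4) = 8)
(K(0)*(-38))*34 = (8*(-38))*34 = -304*34 = -10336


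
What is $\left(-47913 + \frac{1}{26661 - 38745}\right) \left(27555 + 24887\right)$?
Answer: $- \frac{15181452751153}{6042} \approx -2.5127 \cdot 10^{9}$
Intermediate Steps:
$\left(-47913 + \frac{1}{26661 - 38745}\right) \left(27555 + 24887\right) = \left(-47913 + \frac{1}{-12084}\right) 52442 = \left(-47913 - \frac{1}{12084}\right) 52442 = \left(- \frac{578980693}{12084}\right) 52442 = - \frac{15181452751153}{6042}$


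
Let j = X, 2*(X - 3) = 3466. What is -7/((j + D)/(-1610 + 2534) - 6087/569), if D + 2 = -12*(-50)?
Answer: 613382/716057 ≈ 0.85661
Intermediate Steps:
X = 1736 (X = 3 + (1/2)*3466 = 3 + 1733 = 1736)
D = 598 (D = -2 - 12*(-50) = -2 + 600 = 598)
j = 1736
-7/((j + D)/(-1610 + 2534) - 6087/569) = -7/((1736 + 598)/(-1610 + 2534) - 6087/569) = -7/(2334/924 - 6087*1/569) = -7/(2334*(1/924) - 6087/569) = -7/(389/154 - 6087/569) = -7/(-716057/87626) = -7*(-87626/716057) = 613382/716057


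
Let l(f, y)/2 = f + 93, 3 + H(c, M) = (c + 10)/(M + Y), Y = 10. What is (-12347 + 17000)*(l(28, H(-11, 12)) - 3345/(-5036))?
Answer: 5686231221/5036 ≈ 1.1291e+6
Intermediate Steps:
H(c, M) = -3 + (10 + c)/(10 + M) (H(c, M) = -3 + (c + 10)/(M + 10) = -3 + (10 + c)/(10 + M))
l(f, y) = 186 + 2*f (l(f, y) = 2*(f + 93) = 2*(93 + f) = 186 + 2*f)
(-12347 + 17000)*(l(28, H(-11, 12)) - 3345/(-5036)) = (-12347 + 17000)*((186 + 2*28) - 3345/(-5036)) = 4653*((186 + 56) - 3345*(-1/5036)) = 4653*(242 + 3345/5036) = 4653*(1222057/5036) = 5686231221/5036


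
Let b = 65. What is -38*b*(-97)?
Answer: 239590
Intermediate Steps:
-38*b*(-97) = -38*65*(-97) = -2470*(-97) = 239590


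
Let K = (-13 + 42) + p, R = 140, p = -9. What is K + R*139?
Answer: 19480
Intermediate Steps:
K = 20 (K = (-13 + 42) - 9 = 29 - 9 = 20)
K + R*139 = 20 + 140*139 = 20 + 19460 = 19480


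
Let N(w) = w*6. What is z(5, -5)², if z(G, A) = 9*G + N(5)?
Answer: 5625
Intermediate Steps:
N(w) = 6*w
z(G, A) = 30 + 9*G (z(G, A) = 9*G + 6*5 = 9*G + 30 = 30 + 9*G)
z(5, -5)² = (30 + 9*5)² = (30 + 45)² = 75² = 5625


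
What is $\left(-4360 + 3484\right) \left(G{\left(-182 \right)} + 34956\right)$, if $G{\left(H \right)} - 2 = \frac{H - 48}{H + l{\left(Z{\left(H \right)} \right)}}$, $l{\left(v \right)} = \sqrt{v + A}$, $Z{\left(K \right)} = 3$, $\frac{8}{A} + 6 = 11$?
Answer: $- \frac{1690431573992}{55199} - \frac{67160 \sqrt{115}}{55199} \approx -3.0624 \cdot 10^{7}$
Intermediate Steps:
$A = \frac{8}{5}$ ($A = \frac{8}{-6 + 11} = \frac{8}{5} \approx 1.6$)
$l{\left(v \right)} = \sqrt{\frac{8}{5} + v}$ ($l{\left(v \right)} = \sqrt{v + \frac{8}{5}} = \sqrt{\frac{8}{5} + v}$)
$G{\left(H \right)} = 2 + \frac{-48 + H}{H + \frac{\sqrt{115}}{5}}$ ($G{\left(H \right)} = 2 + \frac{H - 48}{H + \frac{\sqrt{40 + 25 \cdot 3}}{5}} = 2 + \frac{-48 + H}{H + \frac{\sqrt{40 + 75}}{5}} = 2 + \frac{-48 + H}{H + \frac{\sqrt{115}}{5}}$)
$\left(-4360 + 3484\right) \left(G{\left(-182 \right)} + 34956\right) = \left(-4360 + 3484\right) \left(\frac{-240 + 2 \sqrt{115} + 15 \left(-182\right)}{\sqrt{115} + 5 \left(-182\right)} + 34956\right) = - 876 \left(\frac{-240 + 2 \sqrt{115} - 2730}{\sqrt{115} - 910} + 34956\right) = - 876 \left(\frac{-2970 + 2 \sqrt{115}}{-910 + \sqrt{115}} + 34956\right) = - 876 \left(34956 + \frac{-2970 + 2 \sqrt{115}}{-910 + \sqrt{115}}\right) = -30621456 - \frac{876 \left(-2970 + 2 \sqrt{115}\right)}{-910 + \sqrt{115}}$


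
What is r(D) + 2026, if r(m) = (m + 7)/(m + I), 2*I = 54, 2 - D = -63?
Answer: 46616/23 ≈ 2026.8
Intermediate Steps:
D = 65 (D = 2 - 1*(-63) = 2 + 63 = 65)
I = 27 (I = (½)*54 = 27)
r(m) = (7 + m)/(27 + m) (r(m) = (m + 7)/(m + 27) = (7 + m)/(27 + m))
r(D) + 2026 = (7 + 65)/(27 + 65) + 2026 = 72/92 + 2026 = (1/92)*72 + 2026 = 18/23 + 2026 = 46616/23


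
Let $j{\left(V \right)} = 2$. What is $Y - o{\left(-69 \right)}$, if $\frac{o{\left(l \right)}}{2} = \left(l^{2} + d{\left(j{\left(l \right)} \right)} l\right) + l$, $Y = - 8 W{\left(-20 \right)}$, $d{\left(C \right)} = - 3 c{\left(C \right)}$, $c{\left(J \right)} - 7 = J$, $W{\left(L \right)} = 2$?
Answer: $-13126$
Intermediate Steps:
$c{\left(J \right)} = 7 + J$
$d{\left(C \right)} = -21 - 3 C$ ($d{\left(C \right)} = - 3 \left(7 + C\right) = -21 - 3 C$)
$Y = -16$ ($Y = \left(-8\right) 2 = -16$)
$o{\left(l \right)} = - 52 l + 2 l^{2}$ ($o{\left(l \right)} = 2 \left(\left(l^{2} + \left(-21 - 6\right) l\right) + l\right) = 2 \left(\left(l^{2} - 27 l\right) + l\right) = 2 \left(l^{2} - 26 l\right) = - 52 l + 2 l^{2}$)
$Y - o{\left(-69 \right)} = -16 - 2 \left(-69\right) \left(-26 - 69\right) = -16 - 2 \left(-69\right) \left(-95\right) = -16 - 13110 = -13126$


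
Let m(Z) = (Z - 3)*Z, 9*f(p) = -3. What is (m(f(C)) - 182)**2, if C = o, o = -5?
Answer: 2650384/81 ≈ 32721.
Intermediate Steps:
C = -5
f(p) = -1/3 (f(p) = (1/9)*(-3) = -1/3)
m(Z) = Z*(-3 + Z) (m(Z) = (-3 + Z)*Z = Z*(-3 + Z))
(m(f(C)) - 182)**2 = (-(-3 - 1/3)/3 - 182)**2 = (-1/3*(-10/3) - 182)**2 = (10/9 - 182)**2 = (-1628/9)**2 = 2650384/81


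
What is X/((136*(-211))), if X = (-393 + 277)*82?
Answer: 1189/3587 ≈ 0.33147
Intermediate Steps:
X = -9512 (X = -116*82 = -9512)
X/((136*(-211))) = -9512/(136*(-211)) = -9512/(-28696) = -9512*(-1/28696) = 1189/3587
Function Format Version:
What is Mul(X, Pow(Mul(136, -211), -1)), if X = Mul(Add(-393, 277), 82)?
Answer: Rational(1189, 3587) ≈ 0.33147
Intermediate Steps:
X = -9512 (X = Mul(-116, 82) = -9512)
Mul(X, Pow(Mul(136, -211), -1)) = Mul(-9512, Pow(Mul(136, -211), -1)) = Mul(-9512, Pow(-28696, -1)) = Mul(-9512, Rational(-1, 28696)) = Rational(1189, 3587)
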